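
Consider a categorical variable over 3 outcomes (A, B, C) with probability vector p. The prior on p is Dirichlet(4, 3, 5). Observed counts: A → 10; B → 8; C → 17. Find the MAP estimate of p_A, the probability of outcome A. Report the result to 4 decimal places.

The posterior is Dirichlet(αᵢ + nᵢ) = Dirichlet(14, 11, 22).
For a Dirichlet(a₁,…,a_K) with all aᵢ > 1, the mode has j-th component (aⱼ − 1)/(Σaᵢ − K).
Here Σaᵢ = 47 and K = 3, so p_A = (14 − 1)/(47 − 3) = 13/44 ≈ 0.2955.

MAP estimate of p_A = 0.2955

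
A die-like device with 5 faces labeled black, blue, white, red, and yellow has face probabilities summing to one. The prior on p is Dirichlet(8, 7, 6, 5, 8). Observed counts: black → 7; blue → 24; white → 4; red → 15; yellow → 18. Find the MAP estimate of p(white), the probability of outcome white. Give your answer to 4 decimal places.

The posterior is Dirichlet(αᵢ + nᵢ) = Dirichlet(15, 31, 10, 20, 26).
For a Dirichlet(a₁,…,a_K) with all aᵢ > 1, the mode has j-th component (aⱼ − 1)/(Σaᵢ − K).
Here Σaᵢ = 102 and K = 5, so p(white) = (10 − 1)/(102 − 5) = 9/97 ≈ 0.0928.

MAP estimate of p(white) = 0.0928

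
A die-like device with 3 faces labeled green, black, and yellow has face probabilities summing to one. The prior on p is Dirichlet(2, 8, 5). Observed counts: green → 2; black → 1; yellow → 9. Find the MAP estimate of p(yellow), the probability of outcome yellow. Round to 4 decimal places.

The posterior is Dirichlet(αᵢ + nᵢ) = Dirichlet(4, 9, 14).
For a Dirichlet(a₁,…,a_K) with all aᵢ > 1, the mode has j-th component (aⱼ − 1)/(Σaᵢ − K).
Here Σaᵢ = 27 and K = 3, so p(yellow) = (14 − 1)/(27 − 3) = 13/24 ≈ 0.5417.

MAP estimate of p(yellow) = 0.5417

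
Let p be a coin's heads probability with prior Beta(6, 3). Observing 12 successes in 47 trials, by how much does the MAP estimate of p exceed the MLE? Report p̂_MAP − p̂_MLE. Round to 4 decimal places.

Posterior is Beta(18, 38); MAP = (18−1)/(56−2) = 17/54 ≈ 0.31481.
MLE ignores the prior: p̂_MLE = k/n = 12/47 ≈ 0.25532.
Difference = 17/54 − 12/47 = 151/2538 ≈ 0.0595.

MAP − MLE = 0.0595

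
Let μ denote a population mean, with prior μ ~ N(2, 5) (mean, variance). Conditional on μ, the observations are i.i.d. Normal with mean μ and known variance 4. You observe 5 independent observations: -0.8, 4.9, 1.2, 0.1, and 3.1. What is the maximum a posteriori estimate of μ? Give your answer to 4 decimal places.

μ̂_MAP = 1.7414

n = 5; x̄ = ((-0.8) + 4.9 + 1.2 + 0.1 + 3.1)/5 = 8.5/5 = 1.7.
For a Normal prior and Normal likelihood with known variance, the posterior is Normal; its mode equals its mean, the precision-weighted average.
Prior precision 1/σ₀² = 1/5 = 0.2; data precision n/σ² = 5/4 = 1.25.
μ̂ = (0.2·2 + 1.25·1.7) / (0.2 + 1.25) = 2.525/1.45 = 101/58 ≈ 1.7414.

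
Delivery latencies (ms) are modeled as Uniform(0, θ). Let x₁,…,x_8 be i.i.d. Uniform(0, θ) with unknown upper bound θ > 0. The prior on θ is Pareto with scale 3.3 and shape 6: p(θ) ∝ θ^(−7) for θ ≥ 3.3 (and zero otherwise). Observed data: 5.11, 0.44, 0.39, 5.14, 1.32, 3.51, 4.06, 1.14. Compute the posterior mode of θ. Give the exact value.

The Uniform(0, θ) likelihood is θ^(−n) for θ ≥ max(xᵢ), zero otherwise. Here max(xᵢ) = 5.14.
Posterior ∝ θ^(−7) · θ^(−8) = θ^(−15) on θ ≥ max(3.3, 5.14) = 5.14.
This density is strictly decreasing in θ, so the posterior mode lies at the lower boundary of the support.

θ̂_MAP = 5.14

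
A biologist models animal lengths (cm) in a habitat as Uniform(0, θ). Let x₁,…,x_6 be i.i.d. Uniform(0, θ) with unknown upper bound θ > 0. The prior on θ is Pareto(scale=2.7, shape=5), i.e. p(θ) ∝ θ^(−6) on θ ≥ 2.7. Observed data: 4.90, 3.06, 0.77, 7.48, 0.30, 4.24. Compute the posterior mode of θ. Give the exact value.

θ̂_MAP = 7.48

The Uniform(0, θ) likelihood is θ^(−n) for θ ≥ max(xᵢ), zero otherwise. Here max(xᵢ) = 7.48.
Posterior ∝ θ^(−6) · θ^(−6) = θ^(−12) on θ ≥ max(2.7, 7.48) = 7.48.
This density is strictly decreasing in θ, so the posterior mode lies at the lower boundary of the support.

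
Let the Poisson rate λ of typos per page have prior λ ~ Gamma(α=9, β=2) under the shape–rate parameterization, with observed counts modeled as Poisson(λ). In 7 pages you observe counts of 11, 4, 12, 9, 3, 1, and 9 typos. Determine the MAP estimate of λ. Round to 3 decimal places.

Σxᵢ = 11+4+12+9+3+1+9 = 49, with n = 7.
Posterior ∝ λ^8e^(−2λ) · λ^49e^(−7λ) = λ^57e^(−9λ), i.e. Gamma(shape=58, rate=9).
The mode of a Gamma(a, b) with a ≥ 1 (shape–rate) is (a−1)/b = 57/9 ≈ 6.333.

λ̂_MAP = 6.333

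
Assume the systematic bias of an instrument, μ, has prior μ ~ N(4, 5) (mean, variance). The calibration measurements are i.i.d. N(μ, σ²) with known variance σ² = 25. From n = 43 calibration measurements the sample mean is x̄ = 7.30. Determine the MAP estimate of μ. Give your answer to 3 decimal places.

n = 43, x̄ = 7.30.
For a Normal prior and Normal likelihood with known variance, the posterior is Normal; its mode equals its mean, the precision-weighted average.
Prior precision 1/σ₀² = 1/5 = 0.2; data precision n/σ² = 43/25 = 1.72.
μ̂ = (0.2·4 + 1.72·7.3) / (0.2 + 1.72) = 13.356/1.92 = 6.95625 ≈ 6.956.

μ̂_MAP = 6.956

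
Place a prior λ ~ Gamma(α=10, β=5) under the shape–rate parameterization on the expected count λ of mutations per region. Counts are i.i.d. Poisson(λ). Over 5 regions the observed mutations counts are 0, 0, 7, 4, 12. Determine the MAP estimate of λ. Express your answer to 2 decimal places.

Σxᵢ = 0+0+7+4+12 = 23, with n = 5.
Posterior ∝ λ^9e^(−5λ) · λ^23e^(−5λ) = λ^32e^(−10λ), i.e. Gamma(shape=33, rate=10).
The mode of a Gamma(a, b) with a ≥ 1 (shape–rate) is (a−1)/b = 32/10 ≈ 3.20.

λ̂_MAP = 3.20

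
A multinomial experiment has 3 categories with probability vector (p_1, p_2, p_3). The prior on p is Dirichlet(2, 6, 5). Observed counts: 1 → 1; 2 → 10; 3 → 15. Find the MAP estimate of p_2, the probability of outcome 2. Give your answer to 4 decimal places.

MAP estimate: 0.4167

The posterior is Dirichlet(αᵢ + nᵢ) = Dirichlet(3, 16, 20).
For a Dirichlet(a₁,…,a_K) with all aᵢ > 1, the mode has j-th component (aⱼ − 1)/(Σaᵢ − K).
Here Σaᵢ = 39 and K = 3, so p_2 = (16 − 1)/(39 − 3) = 15/36 ≈ 0.4167.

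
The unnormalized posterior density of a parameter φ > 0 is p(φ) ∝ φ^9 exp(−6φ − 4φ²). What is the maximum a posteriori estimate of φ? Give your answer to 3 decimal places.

φ̂_MAP = 0.750

ℓ'(φ) = 9/φ − 6 − 8φ. Setting this to zero and multiplying by φ: 8φ² + 6φ − 9 = 0.
φ = (−6 + √(6² + 4·8·9)) / (2·8) = (−6 + √324) / 16 = (−6 + 18)/16 = 3/4.
ℓ''(φ) = −9/φ² − 8 < 0, confirming a maximum.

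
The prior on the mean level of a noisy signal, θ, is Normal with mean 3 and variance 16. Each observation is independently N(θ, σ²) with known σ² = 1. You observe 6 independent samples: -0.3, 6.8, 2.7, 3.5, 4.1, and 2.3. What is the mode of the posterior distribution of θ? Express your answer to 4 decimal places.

n = 6; x̄ = ((-0.3) + 6.8 + 2.7 + 3.5 + 4.1 + 2.3)/6 = 19.1/6 = 191/60 ≈ 3.1833.
For a Normal prior and Normal likelihood with known variance, the posterior is Normal; its mode equals its mean, the precision-weighted average.
Prior precision 1/σ₀² = 1/16 = 0.0625; data precision n/σ² = 6/1 = 6.
θ̂ = (0.0625·3 + 6·(191/60)) / (0.0625 + 6) = 19.2875/6.0625 = 1543/485 ≈ 3.1814.

θ̂_MAP = 3.1814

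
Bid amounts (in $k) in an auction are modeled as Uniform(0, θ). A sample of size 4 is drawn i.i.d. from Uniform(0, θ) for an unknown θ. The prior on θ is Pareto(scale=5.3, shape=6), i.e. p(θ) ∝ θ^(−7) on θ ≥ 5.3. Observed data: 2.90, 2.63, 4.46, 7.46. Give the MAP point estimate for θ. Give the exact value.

θ̂_MAP = 7.46

The Uniform(0, θ) likelihood is θ^(−n) for θ ≥ max(xᵢ), zero otherwise. Here max(xᵢ) = 7.46.
Posterior ∝ θ^(−7) · θ^(−4) = θ^(−11) on θ ≥ max(5.3, 7.46) = 7.46.
This density is strictly decreasing in θ, so the posterior mode lies at the lower boundary of the support.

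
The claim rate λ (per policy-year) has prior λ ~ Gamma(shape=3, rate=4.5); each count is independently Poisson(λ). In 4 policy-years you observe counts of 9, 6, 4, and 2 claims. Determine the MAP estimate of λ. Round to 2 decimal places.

λ̂_MAP = 2.71

Σxᵢ = 9+6+4+2 = 21, with n = 4.
Posterior ∝ λ^2e^(−4.5λ) · λ^21e^(−4λ) = λ^23e^(−8.5λ), i.e. Gamma(shape=24, rate=8.5).
The mode of a Gamma(a, b) with a ≥ 1 (shape–rate) is (a−1)/b = 23/8.5 ≈ 2.71.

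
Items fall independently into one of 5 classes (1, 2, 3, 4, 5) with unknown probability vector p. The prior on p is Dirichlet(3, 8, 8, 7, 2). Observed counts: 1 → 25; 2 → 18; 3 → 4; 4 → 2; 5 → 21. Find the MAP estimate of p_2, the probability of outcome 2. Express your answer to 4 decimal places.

MAP estimate: 0.2688

The posterior is Dirichlet(αᵢ + nᵢ) = Dirichlet(28, 26, 12, 9, 23).
For a Dirichlet(a₁,…,a_K) with all aᵢ > 1, the mode has j-th component (aⱼ − 1)/(Σaᵢ − K).
Here Σaᵢ = 98 and K = 5, so p_2 = (26 − 1)/(98 − 5) = 25/93 ≈ 0.2688.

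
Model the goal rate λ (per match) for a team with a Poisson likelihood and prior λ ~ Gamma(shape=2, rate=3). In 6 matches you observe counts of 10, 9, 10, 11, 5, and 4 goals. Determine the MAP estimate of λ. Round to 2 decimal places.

Σxᵢ = 10+9+10+11+5+4 = 49, with n = 6.
Posterior ∝ λe^(−3λ) · λ^49e^(−6λ) = λ^50e^(−9λ), i.e. Gamma(shape=51, rate=9).
The mode of a Gamma(a, b) with a ≥ 1 (shape–rate) is (a−1)/b = 50/9 ≈ 5.56.

λ̂_MAP = 5.56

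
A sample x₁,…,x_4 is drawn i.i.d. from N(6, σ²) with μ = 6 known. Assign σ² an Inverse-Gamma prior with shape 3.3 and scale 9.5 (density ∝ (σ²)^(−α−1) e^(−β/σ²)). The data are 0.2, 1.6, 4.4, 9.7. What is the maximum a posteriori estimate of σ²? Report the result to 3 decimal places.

Sum of squared deviations about the known mean: SS = (0.2−6)² + (1.6−6)² + (4.4−6)² + (9.7−6)² = 69.25.
The Normal likelihood contributes (σ²)^(−n/2) exp(−SS/(2σ²)), so the posterior is Inverse-Gamma(α + n/2, β + SS/2) = Inverse-Gamma(5.3, 44.125).
The mode of Inverse-Gamma(a, b) is b/(a+1) = 44.125/6.3 ≈ 7.004.

σ̂²_MAP = 7.004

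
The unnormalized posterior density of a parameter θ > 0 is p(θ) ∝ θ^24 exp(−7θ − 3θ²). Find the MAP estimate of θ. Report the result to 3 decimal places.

θ̂_MAP = 1.500

ℓ'(θ) = 24/θ − 7 − 6θ. Setting this to zero and multiplying by θ: 6θ² + 7θ − 24 = 0.
θ = (−7 + √(7² + 4·6·24)) / (2·6) = (−7 + √625) / 12 = (−7 + 25)/12 = 3/2.
ℓ''(θ) = −24/θ² − 6 < 0, confirming a maximum.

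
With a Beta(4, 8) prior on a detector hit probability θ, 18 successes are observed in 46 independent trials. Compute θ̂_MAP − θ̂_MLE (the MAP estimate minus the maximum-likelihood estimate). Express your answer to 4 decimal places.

MAP − MLE = -0.0163

Posterior is Beta(22, 36); MAP = (22−1)/(58−2) = 21/56 ≈ 0.37500.
MLE ignores the prior: θ̂_MLE = k/n = 18/46 ≈ 0.39130.
Difference = 21/56 − 18/46 = -3/184 ≈ -0.0163.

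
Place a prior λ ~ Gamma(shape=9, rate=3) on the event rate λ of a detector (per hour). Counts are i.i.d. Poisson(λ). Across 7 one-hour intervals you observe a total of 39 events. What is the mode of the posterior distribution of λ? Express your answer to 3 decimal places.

λ̂_MAP = 4.700

Σxᵢ = 39, n = 7.
Posterior ∝ λ^8e^(−3λ) · λ^39e^(−7λ) = λ^47e^(−10λ), i.e. Gamma(shape=48, rate=10).
The mode of a Gamma(a, b) with a ≥ 1 (shape–rate) is (a−1)/b = 47/10 ≈ 4.700.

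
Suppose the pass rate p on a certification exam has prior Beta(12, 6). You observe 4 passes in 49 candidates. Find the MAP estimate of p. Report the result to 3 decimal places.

p̂_MAP = 0.231

Prior: Beta(12, 6).
Data: 4 successes in 49 trials. The binomial likelihood contributes p^4(1−p)^45, so the posterior is Beta(12+4, 6+45) = Beta(16, 51).
For Beta(a, b) with a, b > 1 the mode is (a−1)/(a+b−2) = 15/65 ≈ 0.231.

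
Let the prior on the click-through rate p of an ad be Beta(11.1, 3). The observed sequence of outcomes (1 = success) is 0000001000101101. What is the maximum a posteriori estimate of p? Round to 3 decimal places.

Prior: Beta(11.1, 3).
Data: 5 successes in 16 trials (from the sequence). The binomial likelihood contributes p^5(1−p)^11, so the posterior is Beta(11.1+5, 3+11) = Beta(16.1, 14).
For Beta(a, b) with a, b > 1 the mode is (a−1)/(a+b−2) = 15.1/28.1 ≈ 0.537.

p̂_MAP = 0.537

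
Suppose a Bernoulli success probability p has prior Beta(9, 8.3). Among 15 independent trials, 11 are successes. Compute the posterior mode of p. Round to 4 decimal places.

Prior: Beta(9, 8.3).
Data: 11 successes in 15 trials. The binomial likelihood contributes p^11(1−p)^4, so the posterior is Beta(9+11, 8.3+4) = Beta(20, 12.3).
For Beta(a, b) with a, b > 1 the mode is (a−1)/(a+b−2) = 19/30.3 ≈ 0.6271.

p̂_MAP = 0.6271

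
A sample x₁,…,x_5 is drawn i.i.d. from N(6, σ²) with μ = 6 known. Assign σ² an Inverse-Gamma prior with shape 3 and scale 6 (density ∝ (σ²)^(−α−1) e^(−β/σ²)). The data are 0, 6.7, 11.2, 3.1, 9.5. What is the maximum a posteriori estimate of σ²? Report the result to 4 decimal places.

σ̂²_MAP = 7.3992

Sum of squared deviations about the known mean: SS = (0−6)² + (6.7−6)² + (11.2−6)² + (3.1−6)² + (9.5−6)² = 84.19.
The Normal likelihood contributes (σ²)^(−n/2) exp(−SS/(2σ²)), so the posterior is Inverse-Gamma(α + n/2, β + SS/2) = Inverse-Gamma(5.5, 48.095).
The mode of Inverse-Gamma(a, b) is b/(a+1) = 48.095/6.5 ≈ 7.3992.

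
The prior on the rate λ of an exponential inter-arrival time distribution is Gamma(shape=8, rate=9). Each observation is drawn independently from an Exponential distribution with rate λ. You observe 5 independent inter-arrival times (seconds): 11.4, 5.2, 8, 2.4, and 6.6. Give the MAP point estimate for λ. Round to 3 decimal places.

λ̂_MAP = 0.282

The Exponential(rate=λ) likelihood is ∝ λ^n e^(−λΣtᵢ). Here n = 5 and Σtᵢ = 11.4 + 5.2 + 8 + 2.4 + 6.6 = 33.6.
Posterior ∝ λ^7e^(−9λ) · λ^5e^(−33.6λ) = λ^12e^(−42.6λ), i.e. Gamma(13, 42.6).
Mode = (a−1)/b = 12/42.6 ≈ 0.282.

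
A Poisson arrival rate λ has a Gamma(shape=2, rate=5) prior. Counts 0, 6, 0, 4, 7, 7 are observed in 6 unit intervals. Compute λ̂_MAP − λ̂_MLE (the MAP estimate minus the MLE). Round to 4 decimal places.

MAP − MLE = -1.7273

Σxᵢ = 24. Posterior is Gamma(26, 11); MAP = (26−1)/11 = 25/11 ≈ 2.27273.
MLE = x̄ = 24/6 ≈ 4.00000.
Difference = 25/11 − 24/6 = -19/11 ≈ -1.7273.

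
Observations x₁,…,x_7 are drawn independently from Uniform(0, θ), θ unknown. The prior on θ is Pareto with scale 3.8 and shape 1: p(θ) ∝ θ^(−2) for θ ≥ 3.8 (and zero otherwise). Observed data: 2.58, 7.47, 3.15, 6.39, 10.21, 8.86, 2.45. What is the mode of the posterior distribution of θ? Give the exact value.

θ̂_MAP = 10.21

The Uniform(0, θ) likelihood is θ^(−n) for θ ≥ max(xᵢ), zero otherwise. Here max(xᵢ) = 10.21.
Posterior ∝ θ^(−2) · θ^(−7) = θ^(−9) on θ ≥ max(3.8, 10.21) = 10.21.
This density is strictly decreasing in θ, so the posterior mode lies at the lower boundary of the support.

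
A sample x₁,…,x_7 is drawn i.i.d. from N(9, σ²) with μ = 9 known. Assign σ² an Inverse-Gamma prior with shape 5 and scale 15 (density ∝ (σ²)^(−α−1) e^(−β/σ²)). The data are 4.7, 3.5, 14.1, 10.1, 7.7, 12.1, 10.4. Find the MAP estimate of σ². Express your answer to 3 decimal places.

σ̂²_MAP = 6.275

Sum of squared deviations about the known mean: SS = (4.7−9)² + (3.5−9)² + (14.1−9)² + (10.1−9)² + (7.7−9)² + (12.1−9)² + (10.4−9)² = 89.22.
The Normal likelihood contributes (σ²)^(−n/2) exp(−SS/(2σ²)), so the posterior is Inverse-Gamma(α + n/2, β + SS/2) = Inverse-Gamma(8.5, 59.61).
The mode of Inverse-Gamma(a, b) is b/(a+1) = 59.61/9.5 ≈ 6.275.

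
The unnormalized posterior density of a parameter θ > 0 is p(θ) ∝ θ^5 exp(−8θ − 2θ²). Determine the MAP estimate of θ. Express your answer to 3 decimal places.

θ̂_MAP = 0.500

ℓ'(θ) = 5/θ − 8 − 4θ. Setting this to zero and multiplying by θ: 4θ² + 8θ − 5 = 0.
θ = (−8 + √(8² + 4·4·5)) / (2·4) = (−8 + √144) / 8 = (−8 + 12)/8 = 1/2.
ℓ''(θ) = −5/θ² − 4 < 0, confirming a maximum.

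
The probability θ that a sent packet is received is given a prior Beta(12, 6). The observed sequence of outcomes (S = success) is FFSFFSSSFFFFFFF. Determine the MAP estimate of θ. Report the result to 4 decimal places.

θ̂_MAP = 0.4839

Prior: Beta(12, 6).
Data: 4 successes in 15 trials (from the sequence). The binomial likelihood contributes θ^4(1−θ)^11, so the posterior is Beta(12+4, 6+11) = Beta(16, 17).
For Beta(a, b) with a, b > 1 the mode is (a−1)/(a+b−2) = 15/31 ≈ 0.4839.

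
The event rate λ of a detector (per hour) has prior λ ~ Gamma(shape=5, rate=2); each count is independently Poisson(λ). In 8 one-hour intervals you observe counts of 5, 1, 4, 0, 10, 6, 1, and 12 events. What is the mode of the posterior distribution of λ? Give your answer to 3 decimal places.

λ̂_MAP = 4.300

Σxᵢ = 5+1+4+0+10+6+1+12 = 39, with n = 8.
Posterior ∝ λ^4e^(−2λ) · λ^39e^(−8λ) = λ^43e^(−10λ), i.e. Gamma(shape=44, rate=10).
The mode of a Gamma(a, b) with a ≥ 1 (shape–rate) is (a−1)/b = 43/10 ≈ 4.300.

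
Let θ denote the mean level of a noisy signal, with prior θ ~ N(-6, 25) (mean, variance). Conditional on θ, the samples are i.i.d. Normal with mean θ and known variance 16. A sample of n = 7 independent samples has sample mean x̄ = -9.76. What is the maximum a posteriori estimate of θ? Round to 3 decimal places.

n = 7, x̄ = -9.76.
For a Normal prior and Normal likelihood with known variance, the posterior is Normal; its mode equals its mean, the precision-weighted average.
Prior precision 1/σ₀² = 1/25 = 0.04; data precision n/σ² = 7/16 = 0.4375.
θ̂ = (0.04·(-6) + 0.4375·(-9.76)) / (0.04 + 0.4375) = (-4.51)/0.4775 = -1804/191 ≈ -9.445.

θ̂_MAP = -9.445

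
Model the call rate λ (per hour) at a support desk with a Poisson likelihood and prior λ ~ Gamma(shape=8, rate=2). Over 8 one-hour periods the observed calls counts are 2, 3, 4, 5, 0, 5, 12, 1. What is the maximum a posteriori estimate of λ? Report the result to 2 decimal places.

λ̂_MAP = 3.90

Σxᵢ = 2+3+4+5+0+5+12+1 = 32, with n = 8.
Posterior ∝ λ^7e^(−2λ) · λ^32e^(−8λ) = λ^39e^(−10λ), i.e. Gamma(shape=40, rate=10).
The mode of a Gamma(a, b) with a ≥ 1 (shape–rate) is (a−1)/b = 39/10 ≈ 3.90.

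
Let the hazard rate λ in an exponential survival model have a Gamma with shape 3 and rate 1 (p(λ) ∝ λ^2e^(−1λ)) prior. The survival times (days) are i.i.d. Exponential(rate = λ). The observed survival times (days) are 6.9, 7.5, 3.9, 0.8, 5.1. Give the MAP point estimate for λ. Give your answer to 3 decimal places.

The Exponential(rate=λ) likelihood is ∝ λ^n e^(−λΣtᵢ). Here n = 5 and Σtᵢ = 6.9 + 7.5 + 3.9 + 0.8 + 5.1 = 24.2.
Posterior ∝ λ^2e^(−1λ) · λ^5e^(−24.2λ) = λ^7e^(−25.2λ), i.e. Gamma(8, 25.2).
Mode = (a−1)/b = 7/25.2 ≈ 0.278.

λ̂_MAP = 0.278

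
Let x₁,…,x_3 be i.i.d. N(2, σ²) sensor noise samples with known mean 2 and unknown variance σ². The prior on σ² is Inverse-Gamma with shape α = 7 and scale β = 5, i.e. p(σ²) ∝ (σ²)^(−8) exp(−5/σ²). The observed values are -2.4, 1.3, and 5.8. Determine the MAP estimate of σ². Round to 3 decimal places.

Sum of squared deviations about the known mean: SS = (-2.4−2)² + (1.3−2)² + (5.8−2)² = 34.29.
The Normal likelihood contributes (σ²)^(−n/2) exp(−SS/(2σ²)), so the posterior is Inverse-Gamma(α + n/2, β + SS/2) = Inverse-Gamma(8.5, 22.145).
The mode of Inverse-Gamma(a, b) is b/(a+1) = 22.145/9.5 ≈ 2.331.

σ̂²_MAP = 2.331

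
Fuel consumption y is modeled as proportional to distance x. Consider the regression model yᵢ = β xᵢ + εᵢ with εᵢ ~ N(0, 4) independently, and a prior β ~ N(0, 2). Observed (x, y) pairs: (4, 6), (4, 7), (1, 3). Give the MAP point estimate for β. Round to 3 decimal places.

β̂_MAP = 1.571

log p(β | y) = −Σ(yᵢ − βxᵢ)²/(2·4) − β²/(2·2) + const.
Setting the derivative to zero: Σxᵢ(yᵢ − βxᵢ)/4 − β/2 = 0, so β = Σxᵢyᵢ / (Σxᵢ² + σ²/τ²).
Σxᵢyᵢ = 4·6 + 4·7 + 1·3 = 55; Σxᵢ² = 33; σ²/τ² = 2.
β̂_MAP = 55 / (33 + 2) = 55/35 ≈ 1.571.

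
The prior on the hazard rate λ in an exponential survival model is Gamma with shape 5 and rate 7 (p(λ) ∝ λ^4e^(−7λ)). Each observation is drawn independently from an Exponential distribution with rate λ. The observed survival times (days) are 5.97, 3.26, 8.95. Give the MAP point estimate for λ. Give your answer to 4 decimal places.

λ̂_MAP = 0.2780

The Exponential(rate=λ) likelihood is ∝ λ^n e^(−λΣtᵢ). Here n = 3 and Σtᵢ = 5.97 + 3.26 + 8.95 = 18.18.
Posterior ∝ λ^4e^(−7λ) · λ^3e^(−18.18λ) = λ^7e^(−25.18λ), i.e. Gamma(8, 25.18).
Mode = (a−1)/b = 7/25.18 ≈ 0.2780.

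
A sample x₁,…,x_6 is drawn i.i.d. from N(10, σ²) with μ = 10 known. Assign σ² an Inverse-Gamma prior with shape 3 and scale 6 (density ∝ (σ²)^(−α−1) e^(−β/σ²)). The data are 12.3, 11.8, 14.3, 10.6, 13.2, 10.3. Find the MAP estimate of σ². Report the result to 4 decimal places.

Sum of squared deviations about the known mean: SS = (12.3−10)² + (11.8−10)² + (14.3−10)² + (10.6−10)² + (13.2−10)² + (10.3−10)² = 37.71.
The Normal likelihood contributes (σ²)^(−n/2) exp(−SS/(2σ²)), so the posterior is Inverse-Gamma(α + n/2, β + SS/2) = Inverse-Gamma(6, 24.855).
The mode of Inverse-Gamma(a, b) is b/(a+1) = 24.855/7 ≈ 3.5507.

σ̂²_MAP = 3.5507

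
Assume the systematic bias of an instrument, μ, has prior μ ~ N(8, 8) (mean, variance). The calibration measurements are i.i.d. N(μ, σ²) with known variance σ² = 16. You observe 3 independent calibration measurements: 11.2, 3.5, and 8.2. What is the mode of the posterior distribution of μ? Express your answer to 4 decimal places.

μ̂_MAP = 7.7800

n = 3; x̄ = (11.2 + 3.5 + 8.2)/3 = 22.9/3 = 229/30 ≈ 7.6333.
For a Normal prior and Normal likelihood with known variance, the posterior is Normal; its mode equals its mean, the precision-weighted average.
Prior precision 1/σ₀² = 1/8 = 0.125; data precision n/σ² = 3/16 = 0.1875.
μ̂ = (0.125·8 + 0.1875·(229/30)) / (0.125 + 0.1875) = 2.43125/0.3125 = 7.7800.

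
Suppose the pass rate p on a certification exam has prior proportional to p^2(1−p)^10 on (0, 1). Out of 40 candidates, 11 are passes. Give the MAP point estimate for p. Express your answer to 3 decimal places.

The prior density ∝ p^2(1−p)^10 is the kernel of Beta(3, 11).
Data: 11 successes in 40 trials. The binomial likelihood contributes p^11(1−p)^29, so the posterior is Beta(3+11, 11+29) = Beta(14, 40).
For Beta(a, b) with a, b > 1 the mode is (a−1)/(a+b−2) = 13/52 ≈ 0.250.

p̂_MAP = 0.250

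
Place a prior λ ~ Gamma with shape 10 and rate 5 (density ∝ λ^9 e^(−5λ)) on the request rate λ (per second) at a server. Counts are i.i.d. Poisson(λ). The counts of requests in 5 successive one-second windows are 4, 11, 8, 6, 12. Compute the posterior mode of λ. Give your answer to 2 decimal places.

λ̂_MAP = 5.00

Σxᵢ = 4+11+8+6+12 = 41, with n = 5.
Posterior ∝ λ^9e^(−5λ) · λ^41e^(−5λ) = λ^50e^(−10λ), i.e. Gamma(shape=51, rate=10).
The mode of a Gamma(a, b) with a ≥ 1 (shape–rate) is (a−1)/b = 50/10 ≈ 5.00.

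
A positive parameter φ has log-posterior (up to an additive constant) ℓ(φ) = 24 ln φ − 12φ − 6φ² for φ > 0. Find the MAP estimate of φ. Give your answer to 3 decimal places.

φ̂_MAP = 1.000

ℓ'(φ) = 24/φ − 12 − 12φ. Setting this to zero and multiplying by φ: 12φ² + 12φ − 24 = 0.
φ = (−12 + √(12² + 4·12·24)) / (2·12) = (−12 + √1296) / 24 = (−12 + 36)/24 = 1.
ℓ''(φ) = −24/φ² − 12 < 0, confirming a maximum.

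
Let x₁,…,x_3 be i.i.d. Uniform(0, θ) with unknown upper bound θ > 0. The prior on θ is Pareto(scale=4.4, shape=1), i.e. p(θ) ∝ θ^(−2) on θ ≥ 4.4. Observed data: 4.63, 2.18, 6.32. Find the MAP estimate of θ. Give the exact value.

The Uniform(0, θ) likelihood is θ^(−n) for θ ≥ max(xᵢ), zero otherwise. Here max(xᵢ) = 6.32.
Posterior ∝ θ^(−2) · θ^(−3) = θ^(−5) on θ ≥ max(4.4, 6.32) = 6.32.
This density is strictly decreasing in θ, so the posterior mode lies at the lower boundary of the support.

θ̂_MAP = 6.32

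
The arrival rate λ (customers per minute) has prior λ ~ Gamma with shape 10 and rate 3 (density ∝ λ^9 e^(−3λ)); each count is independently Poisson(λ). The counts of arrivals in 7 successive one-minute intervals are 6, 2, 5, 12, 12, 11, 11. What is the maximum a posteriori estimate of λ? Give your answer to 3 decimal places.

Σxᵢ = 6+2+5+12+12+11+11 = 59, with n = 7.
Posterior ∝ λ^9e^(−3λ) · λ^59e^(−7λ) = λ^68e^(−10λ), i.e. Gamma(shape=69, rate=10).
The mode of a Gamma(a, b) with a ≥ 1 (shape–rate) is (a−1)/b = 68/10 ≈ 6.800.

λ̂_MAP = 6.800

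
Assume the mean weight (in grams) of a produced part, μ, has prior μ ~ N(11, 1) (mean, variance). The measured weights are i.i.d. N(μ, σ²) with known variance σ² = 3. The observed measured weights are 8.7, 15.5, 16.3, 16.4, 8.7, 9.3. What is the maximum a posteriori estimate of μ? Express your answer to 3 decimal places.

μ̂_MAP = 11.989

n = 6; x̄ = (8.7 + 15.5 + 16.3 + 16.4 + 8.7 + 9.3)/6 = 74.9/6 = 749/60 ≈ 12.4833.
For a Normal prior and Normal likelihood with known variance, the posterior is Normal; its mode equals its mean, the precision-weighted average.
Prior precision 1/σ₀² = 1/1 = 1; data precision n/σ² = 6/3 = 2.
μ̂ = (1·11 + 2·(749/60)) / (1 + 2) = (1079/30)/3 = 1079/90 ≈ 11.989.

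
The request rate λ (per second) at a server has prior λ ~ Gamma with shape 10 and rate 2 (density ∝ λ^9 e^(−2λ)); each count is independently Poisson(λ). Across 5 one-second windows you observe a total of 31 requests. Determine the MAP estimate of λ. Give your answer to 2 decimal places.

Σxᵢ = 31, n = 5.
Posterior ∝ λ^9e^(−2λ) · λ^31e^(−5λ) = λ^40e^(−7λ), i.e. Gamma(shape=41, rate=7).
The mode of a Gamma(a, b) with a ≥ 1 (shape–rate) is (a−1)/b = 40/7 ≈ 5.71.

λ̂_MAP = 5.71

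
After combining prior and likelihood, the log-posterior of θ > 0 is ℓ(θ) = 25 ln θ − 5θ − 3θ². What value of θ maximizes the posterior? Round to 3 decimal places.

θ̂_MAP = 1.667

ℓ'(θ) = 25/θ − 5 − 6θ. Setting this to zero and multiplying by θ: 6θ² + 5θ − 25 = 0.
θ = (−5 + √(5² + 4·6·25)) / (2·6) = (−5 + √625) / 12 = (−5 + 25)/12 = 5/3.
ℓ''(θ) = −25/θ² − 6 < 0, confirming a maximum.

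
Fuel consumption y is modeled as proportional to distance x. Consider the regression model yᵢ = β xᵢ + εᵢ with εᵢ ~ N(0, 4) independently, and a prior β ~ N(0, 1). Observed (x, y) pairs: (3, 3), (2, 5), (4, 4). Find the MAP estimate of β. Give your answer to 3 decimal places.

β̂_MAP = 1.061

log p(β | y) = −Σ(yᵢ − βxᵢ)²/(2·4) − β²/(2·1) + const.
Setting the derivative to zero: Σxᵢ(yᵢ − βxᵢ)/4 − β/1 = 0, so β = Σxᵢyᵢ / (Σxᵢ² + σ²/τ²).
Σxᵢyᵢ = 3·3 + 2·5 + 4·4 = 35; Σxᵢ² = 29; σ²/τ² = 4.
β̂_MAP = 35 / (29 + 4) = 35/33 ≈ 1.061.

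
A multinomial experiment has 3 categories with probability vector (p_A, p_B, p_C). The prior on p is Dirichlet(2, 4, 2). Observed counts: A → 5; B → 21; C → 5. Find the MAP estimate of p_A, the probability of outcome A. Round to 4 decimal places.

The posterior is Dirichlet(αᵢ + nᵢ) = Dirichlet(7, 25, 7).
For a Dirichlet(a₁,…,a_K) with all aᵢ > 1, the mode has j-th component (aⱼ − 1)/(Σaᵢ − K).
Here Σaᵢ = 39 and K = 3, so p_A = (7 − 1)/(39 − 3) = 6/36 ≈ 0.1667.

MAP estimate of p_A = 0.1667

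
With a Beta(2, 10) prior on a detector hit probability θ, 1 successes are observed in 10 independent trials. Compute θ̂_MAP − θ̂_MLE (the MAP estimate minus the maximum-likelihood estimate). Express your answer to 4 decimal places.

MAP − MLE = 0.0000

Posterior is Beta(3, 19); MAP = (3−1)/(22−2) = 2/20 ≈ 0.10000.
MLE ignores the prior: θ̂_MLE = k/n = 1/10 ≈ 0.10000.
Difference = 2/20 − 1/10 = 0 ≈ 0.0000.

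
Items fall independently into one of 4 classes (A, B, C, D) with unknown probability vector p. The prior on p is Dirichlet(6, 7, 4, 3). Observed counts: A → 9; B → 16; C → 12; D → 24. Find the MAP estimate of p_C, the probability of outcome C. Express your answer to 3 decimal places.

MAP estimate of p_C = 0.195

The posterior is Dirichlet(αᵢ + nᵢ) = Dirichlet(15, 23, 16, 27).
For a Dirichlet(a₁,…,a_K) with all aᵢ > 1, the mode has j-th component (aⱼ − 1)/(Σaᵢ − K).
Here Σaᵢ = 81 and K = 4, so p_C = (16 − 1)/(81 − 4) = 15/77 ≈ 0.195.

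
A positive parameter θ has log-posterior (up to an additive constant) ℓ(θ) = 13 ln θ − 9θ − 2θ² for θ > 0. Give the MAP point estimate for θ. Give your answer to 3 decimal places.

ℓ'(θ) = 13/θ − 9 − 4θ. Setting this to zero and multiplying by θ: 4θ² + 9θ − 13 = 0.
θ = (−9 + √(9² + 4·4·13)) / (2·4) = (−9 + √289) / 8 = (−9 + 17)/8 = 1.
ℓ''(θ) = −13/θ² − 4 < 0, confirming a maximum.

θ̂_MAP = 1.000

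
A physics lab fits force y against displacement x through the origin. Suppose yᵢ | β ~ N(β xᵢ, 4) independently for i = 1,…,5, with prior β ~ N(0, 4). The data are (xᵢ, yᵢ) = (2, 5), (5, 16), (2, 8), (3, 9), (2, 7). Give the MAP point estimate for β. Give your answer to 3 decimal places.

β̂_MAP = 3.128

log p(β | y) = −Σ(yᵢ − βxᵢ)²/(2·4) − β²/(2·4) + const.
Setting the derivative to zero: Σxᵢ(yᵢ − βxᵢ)/4 − β/4 = 0, so β = Σxᵢyᵢ / (Σxᵢ² + σ²/τ²).
Σxᵢyᵢ = 2·5 + 5·16 + 2·8 + 3·9 + 2·7 = 147; Σxᵢ² = 46; σ²/τ² = 1.
β̂_MAP = 147 / (46 + 1) = 147/47 ≈ 3.128.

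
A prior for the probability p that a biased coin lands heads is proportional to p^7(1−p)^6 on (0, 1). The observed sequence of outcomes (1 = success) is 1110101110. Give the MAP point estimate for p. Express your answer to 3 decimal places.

p̂_MAP = 0.609

The prior density ∝ p^7(1−p)^6 is the kernel of Beta(8, 7).
Data: 7 successes in 10 trials (from the sequence). The binomial likelihood contributes p^7(1−p)^3, so the posterior is Beta(8+7, 7+3) = Beta(15, 10).
For Beta(a, b) with a, b > 1 the mode is (a−1)/(a+b−2) = 14/23 ≈ 0.609.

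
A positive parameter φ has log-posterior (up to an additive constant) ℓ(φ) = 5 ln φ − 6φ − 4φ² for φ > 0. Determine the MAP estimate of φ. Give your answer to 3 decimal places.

ℓ'(φ) = 5/φ − 6 − 8φ. Setting this to zero and multiplying by φ: 8φ² + 6φ − 5 = 0.
φ = (−6 + √(6² + 4·8·5)) / (2·8) = (−6 + √196) / 16 = (−6 + 14)/16 = 1/2.
ℓ''(φ) = −5/φ² − 8 < 0, confirming a maximum.

φ̂_MAP = 0.500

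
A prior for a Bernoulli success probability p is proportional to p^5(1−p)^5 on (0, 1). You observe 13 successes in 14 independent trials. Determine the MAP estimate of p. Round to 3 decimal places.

The prior density ∝ p^5(1−p)^5 is the kernel of Beta(6, 6).
Data: 13 successes in 14 trials. The binomial likelihood contributes p^13(1−p)^1, so the posterior is Beta(6+13, 6+1) = Beta(19, 7).
For Beta(a, b) with a, b > 1 the mode is (a−1)/(a+b−2) = 18/24 ≈ 0.750.

p̂_MAP = 0.750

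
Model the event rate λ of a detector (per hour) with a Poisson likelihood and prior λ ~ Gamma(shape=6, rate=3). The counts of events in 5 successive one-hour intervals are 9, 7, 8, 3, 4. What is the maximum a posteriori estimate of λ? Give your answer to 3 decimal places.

Σxᵢ = 9+7+8+3+4 = 31, with n = 5.
Posterior ∝ λ^5e^(−3λ) · λ^31e^(−5λ) = λ^36e^(−8λ), i.e. Gamma(shape=37, rate=8).
The mode of a Gamma(a, b) with a ≥ 1 (shape–rate) is (a−1)/b = 36/8 ≈ 4.500.

λ̂_MAP = 4.500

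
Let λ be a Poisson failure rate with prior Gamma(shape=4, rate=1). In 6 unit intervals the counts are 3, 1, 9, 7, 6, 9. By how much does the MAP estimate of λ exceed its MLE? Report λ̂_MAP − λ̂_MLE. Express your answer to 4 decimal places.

MAP − MLE = -0.4048

Σxᵢ = 35. Posterior is Gamma(39, 7); MAP = (39−1)/7 = 38/7 ≈ 5.42857.
MLE = x̄ = 35/6 ≈ 5.83333.
Difference = 38/7 − 35/6 = -17/42 ≈ -0.4048.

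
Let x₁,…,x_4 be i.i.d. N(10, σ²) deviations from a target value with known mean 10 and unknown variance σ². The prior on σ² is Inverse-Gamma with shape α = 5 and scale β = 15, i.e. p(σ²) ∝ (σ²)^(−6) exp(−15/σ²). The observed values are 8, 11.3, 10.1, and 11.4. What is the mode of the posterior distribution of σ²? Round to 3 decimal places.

Sum of squared deviations about the known mean: SS = (8−10)² + (11.3−10)² + (10.1−10)² + (11.4−10)² = 7.66.
The Normal likelihood contributes (σ²)^(−n/2) exp(−SS/(2σ²)), so the posterior is Inverse-Gamma(α + n/2, β + SS/2) = Inverse-Gamma(7, 18.83).
The mode of Inverse-Gamma(a, b) is b/(a+1) = 18.83/8 ≈ 2.354.

σ̂²_MAP = 2.354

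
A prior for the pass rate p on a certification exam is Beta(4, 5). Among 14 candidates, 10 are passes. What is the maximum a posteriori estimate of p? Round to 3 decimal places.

p̂_MAP = 0.619

Prior: Beta(4, 5).
Data: 10 successes in 14 trials. The binomial likelihood contributes p^10(1−p)^4, so the posterior is Beta(4+10, 5+4) = Beta(14, 9).
For Beta(a, b) with a, b > 1 the mode is (a−1)/(a+b−2) = 13/21 ≈ 0.619.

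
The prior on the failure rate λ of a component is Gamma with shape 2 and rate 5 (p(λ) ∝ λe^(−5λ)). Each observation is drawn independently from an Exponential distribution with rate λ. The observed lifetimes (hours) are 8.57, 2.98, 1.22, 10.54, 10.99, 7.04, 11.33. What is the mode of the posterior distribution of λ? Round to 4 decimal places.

The Exponential(rate=λ) likelihood is ∝ λ^n e^(−λΣtᵢ). Here n = 7 and Σtᵢ = 8.57 + 2.98 + 1.22 + 10.54 + 10.99 + 7.04 + 11.33 = 52.67.
Posterior ∝ λe^(−5λ) · λ^7e^(−52.67λ) = λ^8e^(−57.67λ), i.e. Gamma(9, 57.67).
Mode = (a−1)/b = 8/57.67 ≈ 0.1387.

λ̂_MAP = 0.1387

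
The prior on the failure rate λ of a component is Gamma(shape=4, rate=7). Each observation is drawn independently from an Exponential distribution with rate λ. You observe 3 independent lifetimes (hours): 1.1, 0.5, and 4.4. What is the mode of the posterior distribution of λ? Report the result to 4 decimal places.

The Exponential(rate=λ) likelihood is ∝ λ^n e^(−λΣtᵢ). Here n = 3 and Σtᵢ = 1.1 + 0.5 + 4.4 = 6.
Posterior ∝ λ^3e^(−7λ) · λ^3e^(−6λ) = λ^6e^(−13λ), i.e. Gamma(7, 13).
Mode = (a−1)/b = 6/13 ≈ 0.4615.

λ̂_MAP = 0.4615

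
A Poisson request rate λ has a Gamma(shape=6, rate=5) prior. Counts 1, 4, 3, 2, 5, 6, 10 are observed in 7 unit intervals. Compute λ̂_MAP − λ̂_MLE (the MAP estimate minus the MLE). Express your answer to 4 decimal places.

MAP − MLE = -1.4286

Σxᵢ = 31. Posterior is Gamma(37, 12); MAP = (37−1)/12 = 36/12 ≈ 3.00000.
MLE = x̄ = 31/7 ≈ 4.42857.
Difference = 36/12 − 31/7 = -10/7 ≈ -1.4286.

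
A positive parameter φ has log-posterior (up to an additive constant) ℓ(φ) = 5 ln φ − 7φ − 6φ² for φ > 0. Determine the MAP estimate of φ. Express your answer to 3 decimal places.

φ̂_MAP = 0.417

ℓ'(φ) = 5/φ − 7 − 12φ. Setting this to zero and multiplying by φ: 12φ² + 7φ − 5 = 0.
φ = (−7 + √(7² + 4·12·5)) / (2·12) = (−7 + √289) / 24 = (−7 + 17)/24 = 5/12.
ℓ''(φ) = −5/φ² − 12 < 0, confirming a maximum.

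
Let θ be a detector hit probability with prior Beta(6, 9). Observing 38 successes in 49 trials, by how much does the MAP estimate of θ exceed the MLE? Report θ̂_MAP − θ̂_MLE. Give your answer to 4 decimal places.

MAP − MLE = -0.0820

Posterior is Beta(44, 20); MAP = (44−1)/(64−2) = 43/62 ≈ 0.69355.
MLE ignores the prior: θ̂_MLE = k/n = 38/49 ≈ 0.77551.
Difference = 43/62 − 38/49 = -249/3038 ≈ -0.0820.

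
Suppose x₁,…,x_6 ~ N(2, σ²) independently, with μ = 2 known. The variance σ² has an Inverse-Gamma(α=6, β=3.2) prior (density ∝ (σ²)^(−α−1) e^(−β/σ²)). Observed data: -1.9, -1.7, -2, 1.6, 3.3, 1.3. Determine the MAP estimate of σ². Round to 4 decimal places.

Sum of squared deviations about the known mean: SS = (-1.9−2)² + (-1.7−2)² + (-2−2)² + (1.6−2)² + (3.3−2)² + (1.3−2)² = 47.24.
The Normal likelihood contributes (σ²)^(−n/2) exp(−SS/(2σ²)), so the posterior is Inverse-Gamma(α + n/2, β + SS/2) = Inverse-Gamma(9, 26.82).
The mode of Inverse-Gamma(a, b) is b/(a+1) = 26.82/10 ≈ 2.6820.

σ̂²_MAP = 2.6820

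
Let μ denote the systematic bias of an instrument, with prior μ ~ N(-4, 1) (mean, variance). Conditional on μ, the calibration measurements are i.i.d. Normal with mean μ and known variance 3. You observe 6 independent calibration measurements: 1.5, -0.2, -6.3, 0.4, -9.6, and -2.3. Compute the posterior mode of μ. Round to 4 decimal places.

n = 6; x̄ = (1.5 + (-0.2) + (-6.3) + 0.4 + (-9.6) + (-2.3))/6 = -16.5/6 = -2.75.
For a Normal prior and Normal likelihood with known variance, the posterior is Normal; its mode equals its mean, the precision-weighted average.
Prior precision 1/σ₀² = 1/1 = 1; data precision n/σ² = 6/3 = 2.
μ̂ = (1·(-4) + 2·(-2.75)) / (1 + 2) = (-9.5)/3 = -19/6 ≈ -3.1667.

μ̂_MAP = -3.1667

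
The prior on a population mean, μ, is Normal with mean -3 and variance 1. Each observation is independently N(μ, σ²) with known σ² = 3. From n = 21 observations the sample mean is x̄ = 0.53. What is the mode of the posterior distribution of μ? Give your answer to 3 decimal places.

μ̂_MAP = 0.089

n = 21, x̄ = 0.53.
For a Normal prior and Normal likelihood with known variance, the posterior is Normal; its mode equals its mean, the precision-weighted average.
Prior precision 1/σ₀² = 1/1 = 1; data precision n/σ² = 21/3 = 7.
μ̂ = (1·(-3) + 7·0.53) / (1 + 7) = 0.71/8 = 0.08875 ≈ 0.089.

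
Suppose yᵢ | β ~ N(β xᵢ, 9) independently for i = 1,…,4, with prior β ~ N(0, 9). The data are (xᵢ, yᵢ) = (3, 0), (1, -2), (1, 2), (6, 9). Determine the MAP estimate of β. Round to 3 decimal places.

log p(β | y) = −Σ(yᵢ − βxᵢ)²/(2·9) − β²/(2·9) + const.
Setting the derivative to zero: Σxᵢ(yᵢ − βxᵢ)/9 − β/9 = 0, so β = Σxᵢyᵢ / (Σxᵢ² + σ²/τ²).
Σxᵢyᵢ = 3·0 + 1·(-2) + 1·2 + 6·9 = 54; Σxᵢ² = 47; σ²/τ² = 1.
β̂_MAP = 54 / (47 + 1) = 54/48 ≈ 1.125.

β̂_MAP = 1.125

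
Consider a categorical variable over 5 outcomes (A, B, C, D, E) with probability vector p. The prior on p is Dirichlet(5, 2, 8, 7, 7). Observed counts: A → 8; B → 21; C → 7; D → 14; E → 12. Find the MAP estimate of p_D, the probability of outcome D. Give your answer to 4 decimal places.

MAP estimate of p_D = 0.2326

The posterior is Dirichlet(αᵢ + nᵢ) = Dirichlet(13, 23, 15, 21, 19).
For a Dirichlet(a₁,…,a_K) with all aᵢ > 1, the mode has j-th component (aⱼ − 1)/(Σaᵢ − K).
Here Σaᵢ = 91 and K = 5, so p_D = (21 − 1)/(91 − 5) = 20/86 ≈ 0.2326.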